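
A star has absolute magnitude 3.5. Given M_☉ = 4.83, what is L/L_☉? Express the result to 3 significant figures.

L/L_☉ ≈ 3.40

M − M_☉ = 3.5 − 4.83 = -1.330
L/L_☉ = 10^(−0.4 (M − M_☉)) = 10^0.532 = 3.404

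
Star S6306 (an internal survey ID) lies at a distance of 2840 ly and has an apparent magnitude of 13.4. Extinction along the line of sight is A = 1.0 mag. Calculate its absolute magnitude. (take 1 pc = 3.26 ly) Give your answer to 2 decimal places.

d = 2840 ly / 3.26 = 871.2 pc
5 log₁₀(d/10 pc) = 5 log₁₀(871.2) − 5 = 9.701
M = m − 5 log₁₀(d/10) − A = 13.4 − 9.701 − 1.0 = 2.699

M ≈ 2.70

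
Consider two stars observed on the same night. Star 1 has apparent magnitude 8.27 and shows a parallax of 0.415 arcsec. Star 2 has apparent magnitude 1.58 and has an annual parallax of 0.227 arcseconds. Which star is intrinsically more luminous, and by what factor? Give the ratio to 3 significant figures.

Star 1: d = 1/p = 1/0.415″ = 2.410 pc
Star 1: M = m − 5 log₁₀ d + 5 = 8.27 − 5·0.3820 + 5 = 11.360
Star 2: d = 1/p = 1/0.227″ = 4.405 pc
Star 2: M = m − 5 log₁₀ d + 5 = 1.58 − 5·0.6440 + 5 = 3.360
ΔM = M_1 − M_2 = 11.360 − (3.360) = 8.000; smaller M is more luminous → Star 2.
L ratio = 10^(0.4 |ΔM|) = 10^3.200 = 1585

Star 2 is more luminous, by a factor of 1590.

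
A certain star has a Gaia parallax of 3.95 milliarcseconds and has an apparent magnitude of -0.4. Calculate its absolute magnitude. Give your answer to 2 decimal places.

M ≈ -7.42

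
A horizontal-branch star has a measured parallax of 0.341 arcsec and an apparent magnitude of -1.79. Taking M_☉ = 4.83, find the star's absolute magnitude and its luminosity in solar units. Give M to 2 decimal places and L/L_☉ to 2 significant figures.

M ≈ 0.87; L/L_☉ ≈ 38

d = 1/p = 1/0.341″ = 2.933 pc
M = m − 5 log₁₀ d + 5 = -1.79 − 5·0.4672 + 5 = 0.874
M − M_☉ = 0.874 − 4.83 = -3.956
L/L_☉ = 10^(−0.4 × -3.956) = 38.24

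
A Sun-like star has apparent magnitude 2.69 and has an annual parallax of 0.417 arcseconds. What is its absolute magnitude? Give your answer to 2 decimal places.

d = 1/p = 1/0.417″ = 2.398 pc
5 log₁₀(d/10 pc) = 5 log₁₀(2.398) − 5 = -3.101
M = m − 5 log₁₀(d/10) = 2.69 + 3.101 = 5.791

M ≈ 5.79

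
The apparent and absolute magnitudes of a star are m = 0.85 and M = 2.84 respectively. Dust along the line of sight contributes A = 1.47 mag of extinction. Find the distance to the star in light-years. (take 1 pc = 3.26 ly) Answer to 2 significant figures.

d ≈ 6.6 ly

m − M = 5 log₁₀(d/10 pc) + A  ⇒  0.85 − (2.84) − 1.47 = 5 log₁₀(d/10)
-3.460 = 5 log₁₀(d/10)
log₁₀ d = (m − M − A)/5 + 1 = 0.3080
d = 10^0.3080 = 2.032 pc
= 6.625 ly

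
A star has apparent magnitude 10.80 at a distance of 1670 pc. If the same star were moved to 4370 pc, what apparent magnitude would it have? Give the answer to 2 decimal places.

Flux ∝ 1/d², so Δm = 5 log₁₀(d₂/d₁) = 5 log₁₀(4370/1670) = 2.089
m₂ = m₁ + Δm = 10.80 + (2.089) = 12.889

m ≈ 12.89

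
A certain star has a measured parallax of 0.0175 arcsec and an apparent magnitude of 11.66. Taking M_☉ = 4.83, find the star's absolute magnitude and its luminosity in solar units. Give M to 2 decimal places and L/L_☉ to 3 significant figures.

M ≈ 7.88; L/L_☉ ≈ 0.0605

d = 1/p = 1/0.0175″ = 57.14 pc
M = m − 5 log₁₀ d + 5 = 11.66 − 5·1.7570 + 5 = 7.875
M − M_☉ = 7.875 − 4.83 = 3.045
L/L_☉ = 10^(−0.4 × 3.045) = 0.06052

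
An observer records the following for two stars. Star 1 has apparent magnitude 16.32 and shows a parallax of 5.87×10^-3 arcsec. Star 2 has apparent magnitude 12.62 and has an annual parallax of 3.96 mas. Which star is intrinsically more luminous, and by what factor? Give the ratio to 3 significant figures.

Star 2 is more luminous, by a factor of 66.4.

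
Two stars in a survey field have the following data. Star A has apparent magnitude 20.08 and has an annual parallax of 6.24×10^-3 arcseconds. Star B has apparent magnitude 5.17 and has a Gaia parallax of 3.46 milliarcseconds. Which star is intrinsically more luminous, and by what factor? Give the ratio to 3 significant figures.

Star A: d = 1/p = 1/6.24×10^-3″ = 160.3 pc
Star A: M = m − 5 log₁₀ d + 5 = 20.08 − 5·2.2048 + 5 = 14.056
Star B: p = 3.46 mas = 3.46×10^-3″ → d = 1/p = 289.0 pc
Star B: M = m − 5 log₁₀ d + 5 = 5.17 − 5·2.4609 + 5 = -2.135
ΔM = M_A − M_B = 14.056 − (-2.135) = 16.191; smaller M is more luminous → Star B.
L ratio = 10^(0.4 |ΔM|) = 10^6.476 = 2.994×10^6

Star B is more luminous, by a factor of 2.99×10^6.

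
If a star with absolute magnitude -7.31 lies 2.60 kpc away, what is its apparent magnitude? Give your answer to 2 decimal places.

d = 2.60 kpc = 2600 pc
m = M + 5 log₁₀ d − 5 = -7.31 + 5·3.4150 − 5 = 4.765

m ≈ 4.76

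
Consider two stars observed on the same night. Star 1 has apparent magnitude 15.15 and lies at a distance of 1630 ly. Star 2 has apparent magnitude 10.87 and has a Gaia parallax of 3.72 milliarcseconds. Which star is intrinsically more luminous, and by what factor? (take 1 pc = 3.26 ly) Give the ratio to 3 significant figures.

Star 2 is more luminous, by a factor of 14.9.

Star 1: d = 1630 ly / 3.26 = 500.0 pc
Star 1: M = m − 5 log₁₀ d + 5 = 15.15 − 5·2.6990 + 5 = 6.655
Star 2: p = 3.72 mas = 3.72×10^-3″ → d = 1/p = 268.8 pc
Star 2: M = m − 5 log₁₀ d + 5 = 10.87 − 5·2.4295 + 5 = 3.723
ΔM = M_1 − M_2 = 6.655 − (3.723) = 2.932; smaller M is more luminous → Star 2.
L ratio = 10^(0.4 |ΔM|) = 10^1.173 = 14.89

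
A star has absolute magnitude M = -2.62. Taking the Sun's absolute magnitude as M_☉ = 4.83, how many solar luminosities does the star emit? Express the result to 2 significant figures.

L/L_☉ ≈ 950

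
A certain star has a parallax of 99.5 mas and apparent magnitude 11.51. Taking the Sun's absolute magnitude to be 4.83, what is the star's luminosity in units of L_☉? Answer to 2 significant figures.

d = 1/p = 1000/99.5 mas = 10.05 pc
M = m − 5 log₁₀ d + 5 = 11.51 − 5·1.0022 + 5 = 11.499
M − M_☉ = 11.499 − 4.83 = 6.669
L/L_☉ = 10^(−0.4 × 6.669) = 2.150×10^-3

L/L_☉ ≈ 2.1×10^-3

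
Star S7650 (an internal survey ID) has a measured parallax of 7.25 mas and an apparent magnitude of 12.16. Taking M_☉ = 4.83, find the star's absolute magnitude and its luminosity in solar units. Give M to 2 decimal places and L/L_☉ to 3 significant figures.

M ≈ 6.46; L/L_☉ ≈ 0.222

d = 1/p = 1000/7.25 mas = 137.9 pc
M = m − 5 log₁₀ d + 5 = 12.16 − 5·2.1397 + 5 = 6.462
M − M_☉ = 6.462 − 4.83 = 1.632
L/L_☉ = 10^(−0.4 × 1.632) = 0.2225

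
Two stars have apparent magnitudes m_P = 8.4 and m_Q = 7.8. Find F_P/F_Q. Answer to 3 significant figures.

F_P/F_Q ≈ 0.575

Magnitude difference = 0.6
Flux ratio = 10^(−0.4 Δm) = 10^(−0.4 × 0.6) = 10^-0.240 = 0.5754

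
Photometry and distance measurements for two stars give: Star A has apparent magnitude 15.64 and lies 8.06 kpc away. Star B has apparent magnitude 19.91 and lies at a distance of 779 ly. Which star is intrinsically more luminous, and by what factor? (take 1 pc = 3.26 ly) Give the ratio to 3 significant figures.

Star A is more luminous, by a factor of 58100.

Star A: d = 8.06 kpc = 8060 pc
Star A: M = m − 5 log₁₀ d + 5 = 15.64 − 5·3.9063 + 5 = 1.108
Star B: d = 779 ly / 3.26 = 239.0 pc
Star B: M = m − 5 log₁₀ d + 5 = 19.91 − 5·2.3783 + 5 = 13.018
ΔM = M_A − M_B = 1.108 − (13.018) = -11.910; smaller M is more luminous → Star A.
L ratio = 10^(0.4 |ΔM|) = 10^4.764 = 58080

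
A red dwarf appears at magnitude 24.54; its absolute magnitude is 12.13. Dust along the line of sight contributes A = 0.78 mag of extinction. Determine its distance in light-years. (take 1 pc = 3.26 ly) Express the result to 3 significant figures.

d ≈ 6910 ly

m − M = 5 log₁₀(d/10 pc) + A  ⇒  24.54 − (12.13) − 0.78 = 5 log₁₀(d/10)
11.630 = 5 log₁₀(d/10)
log₁₀ d = (m − M − A)/5 + 1 = 3.3260
d = 10^3.3260 = 2118 pc
= 6906 ly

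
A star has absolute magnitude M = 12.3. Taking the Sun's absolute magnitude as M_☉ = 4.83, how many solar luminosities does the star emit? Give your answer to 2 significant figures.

L/L_☉ ≈ 1.0×10^-3

M − M_☉ = 12.3 − 4.83 = 7.470
L/L_☉ = 10^(−0.4 (M − M_☉)) = 10^-2.988 = 1.028×10^-3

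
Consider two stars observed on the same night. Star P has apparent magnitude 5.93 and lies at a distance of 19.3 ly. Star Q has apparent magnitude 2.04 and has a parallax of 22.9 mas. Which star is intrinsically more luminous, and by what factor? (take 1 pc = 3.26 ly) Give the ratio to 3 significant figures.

Star Q is more luminous, by a factor of 1960.

Star P: d = 19.3 ly / 3.26 = 5.920 pc
Star P: M = m − 5 log₁₀ d + 5 = 5.93 − 5·0.7723 + 5 = 7.068
Star Q: p = 22.9 mas = 0.0229″ → d = 1/p = 43.67 pc
Star Q: M = m − 5 log₁₀ d + 5 = 2.04 − 5·1.6402 + 5 = -1.161
ΔM = M_P − M_Q = 7.068 − (-1.161) = 8.229; smaller M is more luminous → Star Q.
L ratio = 10^(0.4 |ΔM|) = 10^3.292 = 1957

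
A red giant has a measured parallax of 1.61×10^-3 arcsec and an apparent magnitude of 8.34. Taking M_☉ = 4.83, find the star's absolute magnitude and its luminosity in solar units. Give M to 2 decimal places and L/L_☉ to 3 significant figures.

M ≈ -0.63; L/L_☉ ≈ 152

d = 1/p = 1/1.61×10^-3″ = 621.1 pc
M = m − 5 log₁₀ d + 5 = 8.34 − 5·2.7932 + 5 = -0.626
M − M_☉ = -0.626 − 4.83 = -5.456
L/L_☉ = 10^(−0.4 × -5.456) = 152.2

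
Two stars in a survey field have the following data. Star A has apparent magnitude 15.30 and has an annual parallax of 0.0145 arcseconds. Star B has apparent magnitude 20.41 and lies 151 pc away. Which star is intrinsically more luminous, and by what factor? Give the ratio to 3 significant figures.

Star A is more luminous, by a factor of 23.1.

Star A: d = 1/p = 1/0.0145″ = 68.97 pc
Star A: M = m − 5 log₁₀ d + 5 = 15.30 − 5·1.8386 + 5 = 11.107
Star B: M = m − 5 log₁₀ d + 5 = 20.41 − 5·2.1790 + 5 = 14.515
ΔM = M_A − M_B = 11.107 − (14.515) = -3.408; smaller M is more luminous → Star A.
L ratio = 10^(0.4 |ΔM|) = 10^1.363 = 23.08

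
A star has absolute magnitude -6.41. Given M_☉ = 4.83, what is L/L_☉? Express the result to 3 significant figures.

L/L_☉ ≈ 31300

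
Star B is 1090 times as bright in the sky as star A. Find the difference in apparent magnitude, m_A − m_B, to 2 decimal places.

Pogson: Δm = −2.5 log₁₀(ratio) = −2.5 log₁₀(1090) = −2.5 × 3.0374 = -7.594
Star B is brighter so has the smaller magnitude: m_A − m_B is positive.

m_A − m_B ≈ 7.59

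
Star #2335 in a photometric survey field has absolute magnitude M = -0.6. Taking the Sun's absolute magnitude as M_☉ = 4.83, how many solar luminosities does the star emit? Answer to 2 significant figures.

L/L_☉ ≈ 150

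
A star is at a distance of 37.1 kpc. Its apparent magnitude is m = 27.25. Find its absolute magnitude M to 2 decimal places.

M ≈ 9.40

d = 37.1 kpc = 37100 pc
5 log₁₀(d/10 pc) = 5 log₁₀(37100) − 5 = 17.847
M = m − 5 log₁₀(d/10) = 27.25 − 17.847 = 9.403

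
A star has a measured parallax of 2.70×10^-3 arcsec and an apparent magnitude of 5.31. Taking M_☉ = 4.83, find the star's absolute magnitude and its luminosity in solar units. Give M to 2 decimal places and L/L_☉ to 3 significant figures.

d = 1/p = 1/2.70×10^-3″ = 370.4 pc
M = m − 5 log₁₀ d + 5 = 5.31 − 5·2.5686 + 5 = -2.533
M − M_☉ = -2.533 − 4.83 = -7.363
L/L_☉ = 10^(−0.4 × -7.363) = 881.6

M ≈ -2.53; L/L_☉ ≈ 882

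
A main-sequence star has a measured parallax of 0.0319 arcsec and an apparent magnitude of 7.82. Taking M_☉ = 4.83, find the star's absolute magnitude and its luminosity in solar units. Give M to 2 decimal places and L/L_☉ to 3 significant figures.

d = 1/p = 1/0.0319″ = 31.35 pc
M = m − 5 log₁₀ d + 5 = 7.82 − 5·1.4962 + 5 = 5.339
M − M_☉ = 5.339 − 4.83 = 0.509
L/L_☉ = 10^(−0.4 × 0.509) = 0.6258

M ≈ 5.34; L/L_☉ ≈ 0.626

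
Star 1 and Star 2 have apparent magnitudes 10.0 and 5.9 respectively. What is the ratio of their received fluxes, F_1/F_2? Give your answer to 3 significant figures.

Magnitude difference = 4.1
Flux ratio = 10^(−0.4 Δm) = 10^(−0.4 × 4.1) = 10^-1.640 = 0.02291

F_1/F_2 ≈ 0.0229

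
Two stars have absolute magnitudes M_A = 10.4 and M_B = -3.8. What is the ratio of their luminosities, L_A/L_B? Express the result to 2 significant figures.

ΔM = M_A − M_B = 14.2
L_A/L_B = 10^(−0.4 ΔM) = 10^-5.680 = 2.089×10^-6

L_A/L_B ≈ 2.1×10^-6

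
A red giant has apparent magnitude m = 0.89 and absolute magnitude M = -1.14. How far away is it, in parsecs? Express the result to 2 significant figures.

Distance modulus: m − M = 0.89 − (-1.14) = 2.030
m − M = 5 log₁₀ d − 5
log₁₀ d = (m − M)/5 + 1 = 1.4060
d = 10^1.4060 = 25.47 pc

d ≈ 25 pc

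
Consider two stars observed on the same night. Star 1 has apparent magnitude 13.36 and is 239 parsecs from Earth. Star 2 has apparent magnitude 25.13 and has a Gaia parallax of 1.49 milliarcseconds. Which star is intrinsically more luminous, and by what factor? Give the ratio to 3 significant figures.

Star 1: M = m − 5 log₁₀ d + 5 = 13.36 − 5·2.3784 + 5 = 6.468
Star 2: p = 1.49 mas = 1.49×10^-3″ → d = 1/p = 671.1 pc
Star 2: M = m − 5 log₁₀ d + 5 = 25.13 − 5·2.8268 + 5 = 15.996
ΔM = M_1 − M_2 = 6.468 − (15.996) = -9.528; smaller M is more luminous → Star 1.
L ratio = 10^(0.4 |ΔM|) = 10^3.811 = 6474

Star 1 is more luminous, by a factor of 6470.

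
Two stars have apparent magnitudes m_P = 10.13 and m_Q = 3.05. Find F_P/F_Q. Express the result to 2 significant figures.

F_P/F_Q ≈ 1.5×10^-3

Magnitude difference = 7.08
Flux ratio = 10^(−0.4 Δm) = 10^(−0.4 × 7.08) = 10^-2.832 = 1.472×10^-3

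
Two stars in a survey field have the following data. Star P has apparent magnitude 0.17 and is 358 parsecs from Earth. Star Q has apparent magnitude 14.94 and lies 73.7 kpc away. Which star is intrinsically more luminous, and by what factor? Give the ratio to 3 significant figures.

Star P: M = m − 5 log₁₀ d + 5 = 0.17 − 5·2.5539 + 5 = -7.599
Star Q: d = 73.7 kpc = 73700 pc
Star Q: M = m − 5 log₁₀ d + 5 = 14.94 − 5·4.8675 + 5 = -4.397
ΔM = M_P − M_Q = -7.599 − (-4.397) = -3.202; smaller M is more luminous → Star P.
L ratio = 10^(0.4 |ΔM|) = 10^1.281 = 19.09

Star P is more luminous, by a factor of 19.1.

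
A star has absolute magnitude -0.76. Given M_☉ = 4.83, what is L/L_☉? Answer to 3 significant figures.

L/L_☉ ≈ 172

M − M_☉ = -0.76 − 4.83 = -5.590
L/L_☉ = 10^(−0.4 (M − M_☉)) = 10^2.236 = 172.2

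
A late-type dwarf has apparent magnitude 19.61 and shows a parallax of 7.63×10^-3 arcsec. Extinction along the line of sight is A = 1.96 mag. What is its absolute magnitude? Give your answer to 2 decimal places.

d = 1/p = 1/7.63×10^-3″ = 131.1 pc
5 log₁₀(d/10 pc) = 5 log₁₀(131.1) − 5 = 5.587
M = m − 5 log₁₀(d/10) − A = 19.61 − 5.587 − 1.96 = 12.063

M ≈ 12.06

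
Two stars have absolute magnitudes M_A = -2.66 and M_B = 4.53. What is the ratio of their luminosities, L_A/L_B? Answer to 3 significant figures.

L_A/L_B ≈ 752

ΔM = M_A − M_B = -7.19
L_A/L_B = 10^(−0.4 ΔM) = 10^2.876 = 751.6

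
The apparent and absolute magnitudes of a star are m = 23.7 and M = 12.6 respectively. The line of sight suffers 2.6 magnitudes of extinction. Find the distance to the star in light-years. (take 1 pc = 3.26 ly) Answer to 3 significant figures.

d ≈ 1630 ly

m − M = 5 log₁₀(d/10 pc) + A  ⇒  23.7 − (12.6) − 2.6 = 5 log₁₀(d/10)
8.500 = 5 log₁₀(d/10)
log₁₀ d = (m − M − A)/5 + 1 = 2.7000
d = 10^2.7000 = 501.2 pc
= 1634 ly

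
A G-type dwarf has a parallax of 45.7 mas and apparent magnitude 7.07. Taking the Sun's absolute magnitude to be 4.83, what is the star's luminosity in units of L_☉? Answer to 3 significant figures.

d = 1/p = 1000/45.7 mas = 21.88 pc
M = m − 5 log₁₀ d + 5 = 7.07 − 5·1.3401 + 5 = 5.370
M − M_☉ = 5.370 − 4.83 = 0.540
L/L_☉ = 10^(−0.4 × 0.540) = 0.6084

L/L_☉ ≈ 0.608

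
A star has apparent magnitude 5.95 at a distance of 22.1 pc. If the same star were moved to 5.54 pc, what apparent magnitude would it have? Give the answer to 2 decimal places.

Flux ∝ 1/d², so Δm = 5 log₁₀(d₂/d₁) = 5 log₁₀(5.54/22.1) = -3.004
m₂ = m₁ + Δm = 5.95 + (-3.004) = 2.946

m ≈ 2.95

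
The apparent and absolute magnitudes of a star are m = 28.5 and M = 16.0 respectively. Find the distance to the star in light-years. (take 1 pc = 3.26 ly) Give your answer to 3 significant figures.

d ≈ 10300 ly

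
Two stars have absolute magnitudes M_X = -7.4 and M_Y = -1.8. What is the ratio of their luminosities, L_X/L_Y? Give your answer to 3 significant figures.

L_X/L_Y ≈ 174

ΔM = M_X − M_Y = -5.6
L_X/L_Y = 10^(−0.4 ΔM) = 10^2.240 = 173.8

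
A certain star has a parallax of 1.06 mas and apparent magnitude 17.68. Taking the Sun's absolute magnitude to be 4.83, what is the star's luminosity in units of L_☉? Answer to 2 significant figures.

L/L_☉ ≈ 0.064

d = 1/p = 1000/1.06 mas = 943.4 pc
M = m − 5 log₁₀ d + 5 = 17.68 − 5·2.9747 + 5 = 7.807
M − M_☉ = 7.807 − 4.83 = 2.977
L/L_☉ = 10^(−0.4 × 2.977) = 0.06447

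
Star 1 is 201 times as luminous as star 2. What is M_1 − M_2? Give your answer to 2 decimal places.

M_1 − M_2 ≈ -5.76

Pogson: ΔM = −2.5 log₁₀(ratio) = −2.5 log₁₀(201) = −2.5 × 2.3032 = -5.758
Star 1 is brighter, so it has the smaller magnitude: the difference is negative.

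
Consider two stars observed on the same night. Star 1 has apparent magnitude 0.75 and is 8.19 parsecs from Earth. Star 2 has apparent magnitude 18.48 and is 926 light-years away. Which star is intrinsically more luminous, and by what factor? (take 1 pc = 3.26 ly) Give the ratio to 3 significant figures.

Star 1 is more luminous, by a factor of 10300.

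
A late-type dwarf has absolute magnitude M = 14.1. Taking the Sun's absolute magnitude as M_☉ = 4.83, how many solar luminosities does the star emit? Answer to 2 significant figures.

M − M_☉ = 14.1 − 4.83 = 9.270
L/L_☉ = 10^(−0.4 (M − M_☉)) = 10^-3.708 = 1.959×10^-4

L/L_☉ ≈ 2.0×10^-4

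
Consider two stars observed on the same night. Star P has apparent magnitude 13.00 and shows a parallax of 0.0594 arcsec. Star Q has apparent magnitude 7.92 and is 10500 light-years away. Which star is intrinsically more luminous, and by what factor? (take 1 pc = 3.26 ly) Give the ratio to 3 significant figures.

Star P: d = 1/p = 1/0.0594″ = 16.84 pc
Star P: M = m − 5 log₁₀ d + 5 = 13.00 − 5·1.2262 + 5 = 11.869
Star Q: d = 10500 ly / 3.26 = 3221 pc
Star Q: M = m − 5 log₁₀ d + 5 = 7.92 − 5·3.5080 + 5 = -4.620
ΔM = M_P − M_Q = 11.869 − (-4.620) = 16.489; smaller M is more luminous → Star Q.
L ratio = 10^(0.4 |ΔM|) = 10^6.596 = 3.940×10^6

Star Q is more luminous, by a factor of 3.94×10^6.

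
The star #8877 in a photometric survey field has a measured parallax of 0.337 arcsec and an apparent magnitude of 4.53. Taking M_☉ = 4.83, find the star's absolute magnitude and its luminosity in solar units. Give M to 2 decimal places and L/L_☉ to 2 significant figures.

M ≈ 7.17; L/L_☉ ≈ 0.12

d = 1/p = 1/0.337″ = 2.967 pc
M = m − 5 log₁₀ d + 5 = 4.53 − 5·0.4724 + 5 = 7.168
M − M_☉ = 7.168 − 4.83 = 2.338
L/L_☉ = 10^(−0.4 × 2.338) = 0.1161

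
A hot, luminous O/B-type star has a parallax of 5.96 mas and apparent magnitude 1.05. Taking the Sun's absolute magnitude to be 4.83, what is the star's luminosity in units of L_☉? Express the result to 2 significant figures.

L/L_☉ ≈ 9200

d = 1/p = 1000/5.96 mas = 167.8 pc
M = m − 5 log₁₀ d + 5 = 1.05 − 5·2.2248 + 5 = -5.074
M − M_☉ = -5.074 − 4.83 = -9.904
L/L_☉ = 10^(−0.4 × -9.904) = 9152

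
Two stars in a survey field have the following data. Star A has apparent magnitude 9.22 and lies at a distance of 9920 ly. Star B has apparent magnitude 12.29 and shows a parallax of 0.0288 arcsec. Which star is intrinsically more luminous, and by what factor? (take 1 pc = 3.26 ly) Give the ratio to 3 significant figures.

Star A is more luminous, by a factor of 130000.

Star A: d = 9920 ly / 3.26 = 3043 pc
Star A: M = m − 5 log₁₀ d + 5 = 9.22 − 5·3.4833 + 5 = -3.196
Star B: d = 1/p = 1/0.0288″ = 34.72 pc
Star B: M = m − 5 log₁₀ d + 5 = 12.29 − 5·1.5406 + 5 = 9.587
ΔM = M_A − M_B = -3.196 − (9.587) = -12.783; smaller M is more luminous → Star A.
L ratio = 10^(0.4 |ΔM|) = 10^5.113 = 129800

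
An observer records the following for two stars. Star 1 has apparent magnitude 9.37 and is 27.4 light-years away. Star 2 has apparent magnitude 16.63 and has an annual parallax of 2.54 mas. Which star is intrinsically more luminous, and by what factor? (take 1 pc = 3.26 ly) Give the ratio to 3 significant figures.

Star 1: d = 27.4 ly / 3.26 = 8.405 pc
Star 1: M = m − 5 log₁₀ d + 5 = 9.37 − 5·0.9245 + 5 = 9.747
Star 2: p = 2.54 mas = 2.54×10^-3″ → d = 1/p = 393.7 pc
Star 2: M = m − 5 log₁₀ d + 5 = 16.63 − 5·2.5952 + 5 = 8.654
ΔM = M_1 − M_2 = 9.747 − (8.654) = 1.093; smaller M is more luminous → Star 2.
L ratio = 10^(0.4 |ΔM|) = 10^0.437 = 2.737

Star 2 is more luminous, by a factor of 2.74.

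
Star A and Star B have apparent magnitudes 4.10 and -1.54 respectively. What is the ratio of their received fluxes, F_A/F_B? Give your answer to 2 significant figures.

F_A/F_B ≈ 5.5×10^-3

Magnitude difference = 5.64
Flux ratio = 10^(−0.4 Δm) = 10^(−0.4 × 5.64) = 10^-2.256 = 5.546×10^-3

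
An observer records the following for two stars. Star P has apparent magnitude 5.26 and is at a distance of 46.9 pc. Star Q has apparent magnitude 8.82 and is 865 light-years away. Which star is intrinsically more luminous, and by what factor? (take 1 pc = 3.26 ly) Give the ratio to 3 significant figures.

Star Q is more luminous, by a factor of 1.21.

Star P: M = m − 5 log₁₀ d + 5 = 5.26 − 5·1.6712 + 5 = 1.904
Star Q: d = 865 ly / 3.26 = 265.3 pc
Star Q: M = m − 5 log₁₀ d + 5 = 8.82 − 5·2.4238 + 5 = 1.701
ΔM = M_P − M_Q = 1.904 − (1.701) = 0.203; smaller M is more luminous → Star Q.
L ratio = 10^(0.4 |ΔM|) = 10^0.081 = 1.206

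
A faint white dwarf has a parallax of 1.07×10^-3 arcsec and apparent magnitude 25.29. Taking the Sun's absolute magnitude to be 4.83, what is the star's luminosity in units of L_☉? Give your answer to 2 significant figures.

L/L_☉ ≈ 5.7×10^-5

d = 1/p = 1/1.07×10^-3″ = 934.6 pc
M = m − 5 log₁₀ d + 5 = 25.29 − 5·2.9706 + 5 = 15.437
M − M_☉ = 15.437 − 4.83 = 10.607
L/L_☉ = 10^(−0.4 × 10.607) = 5.718×10^-5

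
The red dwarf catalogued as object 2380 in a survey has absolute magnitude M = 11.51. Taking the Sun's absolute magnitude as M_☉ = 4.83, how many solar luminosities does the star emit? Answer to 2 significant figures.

M − M_☉ = 11.51 − 4.83 = 6.680
L/L_☉ = 10^(−0.4 (M − M_☉)) = 10^-2.672 = 2.128×10^-3

L/L_☉ ≈ 2.1×10^-3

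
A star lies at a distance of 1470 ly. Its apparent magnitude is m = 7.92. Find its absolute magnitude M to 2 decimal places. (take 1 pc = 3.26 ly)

d = 1470 ly / 3.26 = 450.9 pc
5 log₁₀(d/10 pc) = 5 log₁₀(450.9) − 5 = 8.270
M = m − 5 log₁₀(d/10) = 7.92 − 8.270 = -0.350

M ≈ -0.35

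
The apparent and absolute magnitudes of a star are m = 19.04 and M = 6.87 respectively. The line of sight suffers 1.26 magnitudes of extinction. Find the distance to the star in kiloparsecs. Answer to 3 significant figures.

m − M = 5 log₁₀(d/10 pc) + A  ⇒  19.04 − (6.87) − 1.26 = 5 log₁₀(d/10)
10.910 = 5 log₁₀(d/10)
log₁₀ d = (m − M − A)/5 + 1 = 3.1820
d = 10^3.1820 = 1521 pc
= 1.521 kpc

d ≈ 1.52 kpc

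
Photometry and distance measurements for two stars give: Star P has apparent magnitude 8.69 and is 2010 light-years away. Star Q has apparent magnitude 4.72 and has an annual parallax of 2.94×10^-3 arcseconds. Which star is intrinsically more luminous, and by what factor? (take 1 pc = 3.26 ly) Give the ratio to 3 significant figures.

Star P: d = 2010 ly / 3.26 = 616.6 pc
Star P: M = m − 5 log₁₀ d + 5 = 8.69 − 5·2.7900 + 5 = -0.260
Star Q: d = 1/p = 1/2.94×10^-3″ = 340.1 pc
Star Q: M = m − 5 log₁₀ d + 5 = 4.72 − 5·2.5317 + 5 = -2.938
ΔM = M_P − M_Q = -0.260 − (-2.938) = 2.678; smaller M is more luminous → Star Q.
L ratio = 10^(0.4 |ΔM|) = 10^1.071 = 11.79

Star Q is more luminous, by a factor of 11.8.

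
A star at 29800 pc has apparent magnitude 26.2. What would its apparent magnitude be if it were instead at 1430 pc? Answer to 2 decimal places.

Flux ∝ 1/d², so Δm = 5 log₁₀(d₂/d₁) = 5 log₁₀(1430/29800) = -6.594
m₂ = m₁ + Δm = 26.2 + (-6.594) = 19.606

m ≈ 19.61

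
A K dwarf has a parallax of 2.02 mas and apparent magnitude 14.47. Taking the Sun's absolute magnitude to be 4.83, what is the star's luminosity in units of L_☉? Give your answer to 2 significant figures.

L/L_☉ ≈ 0.34

d = 1/p = 1000/2.02 mas = 495.0 pc
M = m − 5 log₁₀ d + 5 = 14.47 − 5·2.6946 + 5 = 5.997
M − M_☉ = 5.997 − 4.83 = 1.167
L/L_☉ = 10^(−0.4 × 1.167) = 0.3414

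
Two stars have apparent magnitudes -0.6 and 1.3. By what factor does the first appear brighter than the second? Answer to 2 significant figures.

Δm = -0.6 − (1.3) = -1.9
Flux ratio = 10^(−0.4 Δm) = 10^(−0.4 × -1.9) = 10^0.760 = 5.754

5.8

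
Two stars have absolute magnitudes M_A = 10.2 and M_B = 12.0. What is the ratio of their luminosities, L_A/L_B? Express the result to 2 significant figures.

L_A/L_B ≈ 5.2

ΔM = M_A − M_B = -1.8
L_A/L_B = 10^(−0.4 ΔM) = 10^0.720 = 5.248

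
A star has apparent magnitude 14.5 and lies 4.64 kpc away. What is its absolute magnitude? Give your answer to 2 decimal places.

d = 4.64 kpc = 4640 pc
5 log₁₀(d/10 pc) = 5 log₁₀(4640) − 5 = 13.333
M = m − 5 log₁₀(d/10) = 14.5 − 13.333 = 1.167

M ≈ 1.17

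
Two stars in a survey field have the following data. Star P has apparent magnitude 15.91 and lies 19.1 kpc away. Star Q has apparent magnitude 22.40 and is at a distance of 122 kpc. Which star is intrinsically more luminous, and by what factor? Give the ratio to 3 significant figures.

Star P is more luminous, by a factor of 9.67.

Star P: d = 19.1 kpc = 19100 pc
Star P: M = m − 5 log₁₀ d + 5 = 15.91 − 5·4.2810 + 5 = -0.495
Star Q: d = 122 kpc = 122000 pc
Star Q: M = m − 5 log₁₀ d + 5 = 22.40 − 5·5.0864 + 5 = 1.968
ΔM = M_P − M_Q = -0.495 − (1.968) = -2.463; smaller M is more luminous → Star P.
L ratio = 10^(0.4 |ΔM|) = 10^0.985 = 9.668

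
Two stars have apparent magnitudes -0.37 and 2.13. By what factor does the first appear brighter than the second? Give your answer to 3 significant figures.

Magnitude difference = -2.50
Flux ratio = 10^(−0.4 Δm) = 10^(−0.4 × -2.50) = 10^1.000 = 10.00

10.0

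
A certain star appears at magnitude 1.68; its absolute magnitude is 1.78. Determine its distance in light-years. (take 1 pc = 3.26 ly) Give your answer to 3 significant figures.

μ = m − M = -0.100
m − M = 5 log₁₀ d − 5
log₁₀ d = (m − M)/5 + 1 = 0.9800
d = 10^0.9800 = 9.550 pc
= 31.13 ly

d ≈ 31.1 ly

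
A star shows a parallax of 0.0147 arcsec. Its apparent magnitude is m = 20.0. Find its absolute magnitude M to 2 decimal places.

d = 1/p = 1/0.0147″ = 68.03 pc
5 log₁₀(d/10 pc) = 5 log₁₀(68.03) − 5 = 4.163
M = m − 5 log₁₀(d/10) = 20.0 − 4.163 = 15.837

M ≈ 15.84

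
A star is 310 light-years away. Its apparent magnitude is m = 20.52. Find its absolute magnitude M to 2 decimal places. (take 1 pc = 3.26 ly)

M ≈ 15.63

d = 310 ly / 3.26 = 95.09 pc
5 log₁₀(d/10 pc) = 5 log₁₀(95.09) − 5 = 4.891
M = m − 5 log₁₀(d/10) = 20.52 − 4.891 = 15.629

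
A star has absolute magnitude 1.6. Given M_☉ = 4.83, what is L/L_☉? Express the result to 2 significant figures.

L/L_☉ ≈ 20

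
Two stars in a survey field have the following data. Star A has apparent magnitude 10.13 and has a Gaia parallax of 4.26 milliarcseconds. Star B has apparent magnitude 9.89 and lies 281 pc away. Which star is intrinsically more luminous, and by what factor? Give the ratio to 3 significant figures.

Star B is more luminous, by a factor of 1.79.

Star A: p = 4.26 mas = 4.26×10^-3″ → d = 1/p = 234.7 pc
Star A: M = m − 5 log₁₀ d + 5 = 10.13 − 5·2.3706 + 5 = 3.277
Star B: M = m − 5 log₁₀ d + 5 = 9.89 − 5·2.4487 + 5 = 2.646
ΔM = M_A − M_B = 3.277 − (2.646) = 0.631; smaller M is more luminous → Star B.
L ratio = 10^(0.4 |ΔM|) = 10^0.252 = 1.787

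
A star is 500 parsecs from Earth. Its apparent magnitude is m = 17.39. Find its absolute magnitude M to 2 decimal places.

M ≈ 8.90

5 log₁₀(d/10 pc) = 5 log₁₀(500.0) − 5 = 8.495
M = m − 5 log₁₀(d/10) = 17.39 − 8.495 = 8.895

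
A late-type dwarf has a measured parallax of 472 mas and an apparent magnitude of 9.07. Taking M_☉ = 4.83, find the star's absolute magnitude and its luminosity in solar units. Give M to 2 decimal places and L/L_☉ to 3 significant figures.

d = 1/p = 1000/472 mas = 2.119 pc
M = m − 5 log₁₀ d + 5 = 9.07 − 5·0.3261 + 5 = 12.440
M − M_☉ = 12.440 − 4.83 = 7.610
L/L_☉ = 10^(−0.4 × 7.610) = 9.039×10^-4

M ≈ 12.44; L/L_☉ ≈ 9.04×10^-4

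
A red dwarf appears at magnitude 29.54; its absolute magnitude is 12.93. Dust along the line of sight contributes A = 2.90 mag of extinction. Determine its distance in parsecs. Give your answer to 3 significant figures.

d ≈ 5520 pc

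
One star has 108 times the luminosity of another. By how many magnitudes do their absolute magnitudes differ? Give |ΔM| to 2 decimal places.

|ΔM| ≈ 5.08

Pogson: ΔM = −2.5 log₁₀(ratio) = −2.5 log₁₀(108) = −2.5 × 2.0334 = -5.084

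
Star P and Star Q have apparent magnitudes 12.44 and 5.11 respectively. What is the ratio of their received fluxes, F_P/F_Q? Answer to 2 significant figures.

Δm = 12.44 − (5.11) = 7.33
Flux ratio = 10^(−0.4 Δm) = 10^(−0.4 × 7.33) = 10^-2.932 = 1.169×10^-3

F_P/F_Q ≈ 1.2×10^-3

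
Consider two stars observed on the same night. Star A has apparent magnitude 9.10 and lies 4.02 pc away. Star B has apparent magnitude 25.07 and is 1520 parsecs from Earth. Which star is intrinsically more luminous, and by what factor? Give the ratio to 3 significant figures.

Star A: M = m − 5 log₁₀ d + 5 = 9.10 − 5·0.6042 + 5 = 11.079
Star B: M = m − 5 log₁₀ d + 5 = 25.07 − 5·3.1818 + 5 = 14.161
ΔM = M_A − M_B = 11.079 − (14.161) = -3.082; smaller M is more luminous → Star A.
L ratio = 10^(0.4 |ΔM|) = 10^1.233 = 17.09

Star A is more luminous, by a factor of 17.1.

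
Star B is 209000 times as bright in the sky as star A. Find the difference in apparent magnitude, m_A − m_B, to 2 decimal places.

m_A − m_B ≈ 13.30

Pogson: Δm = −2.5 log₁₀(ratio) = −2.5 log₁₀(209000) = −2.5 × 5.3201 = -13.300
Star B is brighter so has the smaller magnitude: m_A − m_B is positive.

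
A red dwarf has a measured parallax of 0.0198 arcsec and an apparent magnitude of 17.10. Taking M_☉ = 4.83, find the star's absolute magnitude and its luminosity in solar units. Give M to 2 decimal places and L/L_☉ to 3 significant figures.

M ≈ 13.58; L/L_☉ ≈ 3.15×10^-4

d = 1/p = 1/0.0198″ = 50.51 pc
M = m − 5 log₁₀ d + 5 = 17.10 − 5·1.7033 + 5 = 13.583
M − M_☉ = 13.583 − 4.83 = 8.753
L/L_☉ = 10^(−0.4 × 8.753) = 3.153×10^-4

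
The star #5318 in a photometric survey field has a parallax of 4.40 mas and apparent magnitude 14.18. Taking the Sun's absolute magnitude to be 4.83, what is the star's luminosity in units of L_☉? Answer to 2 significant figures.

L/L_☉ ≈ 0.094

d = 1/p = 1000/4.40 mas = 227.3 pc
M = m − 5 log₁₀ d + 5 = 14.18 − 5·2.3565 + 5 = 7.397
M − M_☉ = 7.397 − 4.83 = 2.567
L/L_☉ = 10^(−0.4 × 2.567) = 0.09399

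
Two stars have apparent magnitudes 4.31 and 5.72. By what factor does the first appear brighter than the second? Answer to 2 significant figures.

3.7

Δm = 4.31 − (5.72) = -1.41
Flux ratio = 10^(−0.4 Δm) = 10^(−0.4 × -1.41) = 10^0.564 = 3.664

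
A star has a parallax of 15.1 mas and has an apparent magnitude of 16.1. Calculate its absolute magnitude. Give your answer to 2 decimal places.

p = 15.1 mas = 0.0151″ → d = 1/p = 66.23 pc
5 log₁₀(d/10 pc) = 5 log₁₀(66.23) − 5 = 4.105
M = m − 5 log₁₀(d/10) = 16.1 − 4.105 = 11.995

M ≈ 11.99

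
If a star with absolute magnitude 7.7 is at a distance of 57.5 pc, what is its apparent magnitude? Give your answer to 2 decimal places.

m ≈ 11.50

m = M + 5 log₁₀ d − 5 = 7.7 + 5·1.7597 − 5 = 11.498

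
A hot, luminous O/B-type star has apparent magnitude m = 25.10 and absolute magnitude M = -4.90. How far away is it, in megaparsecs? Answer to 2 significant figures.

Distance modulus: m − M = 25.10 − (-4.90) = 30.000
m − M = 5 log₁₀ d − 5
log₁₀ d = (m − M)/5 + 1 = 7.0000
d = 10^7.0000 = 1.000×10^7 pc
= 10.00 Mpc

d ≈ 10 Mpc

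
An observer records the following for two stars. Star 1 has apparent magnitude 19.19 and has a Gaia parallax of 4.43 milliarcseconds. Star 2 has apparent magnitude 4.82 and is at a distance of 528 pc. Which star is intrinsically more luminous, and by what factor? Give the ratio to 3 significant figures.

Star 2 is more luminous, by a factor of 3.06×10^6.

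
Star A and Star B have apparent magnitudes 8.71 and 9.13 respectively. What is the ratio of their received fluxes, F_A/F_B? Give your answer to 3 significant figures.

Magnitude difference = -0.42
Flux ratio = 10^(−0.4 Δm) = 10^(−0.4 × -0.42) = 10^0.168 = 1.472

F_A/F_B ≈ 1.47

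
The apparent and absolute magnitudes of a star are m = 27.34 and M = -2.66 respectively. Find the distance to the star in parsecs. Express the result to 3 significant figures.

Distance modulus: m − M = 27.34 − (-2.66) = 30.000
m − M = 5 log₁₀ d − 5
log₁₀ d = (m − M)/5 + 1 = 7.0000
d = 10^7.0000 = 1.000×10^7 pc

d ≈ 1.00×10^7 pc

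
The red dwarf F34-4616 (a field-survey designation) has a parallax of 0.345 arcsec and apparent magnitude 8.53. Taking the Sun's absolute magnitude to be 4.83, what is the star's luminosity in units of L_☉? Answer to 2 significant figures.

d = 1/p = 1/0.345″ = 2.899 pc
M = m − 5 log₁₀ d + 5 = 8.53 − 5·0.4622 + 5 = 11.219
M − M_☉ = 11.219 − 4.83 = 6.389
L/L_☉ = 10^(−0.4 × 6.389) = 2.782×10^-3

L/L_☉ ≈ 2.8×10^-3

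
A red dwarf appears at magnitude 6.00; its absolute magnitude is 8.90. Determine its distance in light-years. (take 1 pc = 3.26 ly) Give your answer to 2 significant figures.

μ = m − M = -2.900
m − M = 5 log₁₀ d − 5
log₁₀ d = (m − M)/5 + 1 = 0.4200
d = 10^0.4200 = 2.630 pc
= 8.575 ly

d ≈ 8.6 ly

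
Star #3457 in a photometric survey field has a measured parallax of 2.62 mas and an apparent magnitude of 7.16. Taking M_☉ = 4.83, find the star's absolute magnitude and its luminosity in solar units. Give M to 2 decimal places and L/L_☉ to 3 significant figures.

M ≈ -0.75; L/L_☉ ≈ 170

d = 1/p = 1000/2.62 mas = 381.7 pc
M = m − 5 log₁₀ d + 5 = 7.16 − 5·2.5817 + 5 = -0.748
M − M_☉ = -0.748 − 4.83 = -5.578
L/L_☉ = 10^(−0.4 × -5.578) = 170.4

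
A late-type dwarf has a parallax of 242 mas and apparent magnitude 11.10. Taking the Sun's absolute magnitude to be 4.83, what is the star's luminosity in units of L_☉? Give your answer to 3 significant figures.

d = 1/p = 1000/242 mas = 4.132 pc
M = m − 5 log₁₀ d + 5 = 11.10 − 5·0.6162 + 5 = 13.019
M − M_☉ = 13.019 − 4.83 = 8.189
L/L_☉ = 10^(−0.4 × 8.189) = 5.301×10^-4

L/L_☉ ≈ 5.30×10^-4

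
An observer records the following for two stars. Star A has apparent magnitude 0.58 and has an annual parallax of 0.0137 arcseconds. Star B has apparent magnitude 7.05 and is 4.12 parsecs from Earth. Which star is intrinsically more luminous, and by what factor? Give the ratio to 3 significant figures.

Star A: d = 1/p = 1/0.0137″ = 72.99 pc
Star A: M = m − 5 log₁₀ d + 5 = 0.58 − 5·1.8633 + 5 = -3.736
Star B: M = m − 5 log₁₀ d + 5 = 7.05 − 5·0.6149 + 5 = 8.976
ΔM = M_A − M_B = -3.736 − (8.976) = -12.712; smaller M is more luminous → Star A.
L ratio = 10^(0.4 |ΔM|) = 10^5.085 = 121600

Star A is more luminous, by a factor of 122000.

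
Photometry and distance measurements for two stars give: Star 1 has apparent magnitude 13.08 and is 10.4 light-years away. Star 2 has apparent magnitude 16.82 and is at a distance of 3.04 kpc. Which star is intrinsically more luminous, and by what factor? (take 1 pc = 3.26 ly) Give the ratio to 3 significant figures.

Star 2 is more luminous, by a factor of 29000.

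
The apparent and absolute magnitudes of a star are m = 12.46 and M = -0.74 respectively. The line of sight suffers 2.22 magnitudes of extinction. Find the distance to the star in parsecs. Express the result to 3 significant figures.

m − M = 5 log₁₀(d/10 pc) + A  ⇒  12.46 − (-0.74) − 2.22 = 5 log₁₀(d/10)
10.980 = 5 log₁₀(d/10)
log₁₀ d = (m − M − A)/5 + 1 = 3.1960
d = 10^3.1960 = 1570 pc

d ≈ 1570 pc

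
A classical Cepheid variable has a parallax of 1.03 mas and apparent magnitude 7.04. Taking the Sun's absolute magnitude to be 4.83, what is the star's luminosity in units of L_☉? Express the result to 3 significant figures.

L/L_☉ ≈ 1230

d = 1/p = 1000/1.03 mas = 970.9 pc
M = m − 5 log₁₀ d + 5 = 7.04 − 5·2.9872 + 5 = -2.896
M − M_☉ = -2.896 − 4.83 = -7.726
L/L_☉ = 10^(−0.4 × -7.726) = 1231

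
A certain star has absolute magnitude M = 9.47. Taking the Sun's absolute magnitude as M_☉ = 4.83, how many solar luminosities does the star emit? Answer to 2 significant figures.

L/L_☉ ≈ 0.014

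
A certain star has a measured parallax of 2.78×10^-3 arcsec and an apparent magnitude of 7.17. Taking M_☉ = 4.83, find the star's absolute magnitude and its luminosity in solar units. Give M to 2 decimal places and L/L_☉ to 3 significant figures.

M ≈ -0.61; L/L_☉ ≈ 150

d = 1/p = 1/2.78×10^-3″ = 359.7 pc
M = m − 5 log₁₀ d + 5 = 7.17 − 5·2.5560 + 5 = -0.610
M − M_☉ = -0.610 − 4.83 = -5.440
L/L_☉ = 10^(−0.4 × -5.440) = 149.9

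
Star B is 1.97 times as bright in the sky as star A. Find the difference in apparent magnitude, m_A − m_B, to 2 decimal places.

m_A − m_B ≈ 0.74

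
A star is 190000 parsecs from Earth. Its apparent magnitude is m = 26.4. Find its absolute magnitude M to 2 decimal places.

5 log₁₀(d/10 pc) = 5 log₁₀(190000) − 5 = 21.394
M = m − 5 log₁₀(d/10) = 26.4 − 21.394 = 5.006

M ≈ 5.01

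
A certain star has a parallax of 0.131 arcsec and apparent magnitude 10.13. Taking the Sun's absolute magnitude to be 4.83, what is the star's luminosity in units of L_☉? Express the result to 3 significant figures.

L/L_☉ ≈ 4.42×10^-3

d = 1/p = 1/0.131″ = 7.634 pc
M = m − 5 log₁₀ d + 5 = 10.13 − 5·0.8827 + 5 = 10.716
M − M_☉ = 10.716 − 4.83 = 5.886
L/L_☉ = 10^(−0.4 × 5.886) = 4.420×10^-3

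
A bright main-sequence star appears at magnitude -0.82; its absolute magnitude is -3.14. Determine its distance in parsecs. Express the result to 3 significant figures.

d ≈ 29.1 pc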